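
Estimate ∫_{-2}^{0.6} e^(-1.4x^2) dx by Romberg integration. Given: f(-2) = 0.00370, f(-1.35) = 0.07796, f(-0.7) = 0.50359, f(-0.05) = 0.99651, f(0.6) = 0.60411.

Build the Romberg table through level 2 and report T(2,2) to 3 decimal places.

T(0,0) (trapezoid, 1 panel, h=2.6000): 0.79015
T(1,0) (trapezoid, 2 panels, h=1.3000): 1.04974
T(2,0) (trapezoid, 4 panels, h=0.6500): 1.22328
T(1,1) = 1.04974 + (1.04974 − 0.79015)/3 = 1.13627
T(2,1) = 1.22328 + (1.22328 − 1.04974)/3 = 1.28113
T(2,2) = 1.28113 + (1.28113 − 1.13627)/15 = 1.29079

1.291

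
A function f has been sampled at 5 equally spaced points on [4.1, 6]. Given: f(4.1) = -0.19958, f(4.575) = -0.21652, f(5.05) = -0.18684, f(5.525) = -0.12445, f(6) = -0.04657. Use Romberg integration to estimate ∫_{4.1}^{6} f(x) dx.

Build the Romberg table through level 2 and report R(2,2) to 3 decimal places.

R(0,0) (trapezoid, 1 panel, h=1.9000): -0.23384
R(1,0) (trapezoid, 2 panels, h=0.9500): -0.29442
R(2,0) (trapezoid, 4 panels, h=0.4750): -0.30917
R(1,1) = -0.29442 + (-0.29442 − (-0.23384))/3 = -0.31461
R(2,1) = -0.30917 + (-0.30917 − (-0.29442))/3 = -0.31409
R(2,2) = -0.31409 + (-0.31409 − (-0.31461))/15 = -0.31406

-0.314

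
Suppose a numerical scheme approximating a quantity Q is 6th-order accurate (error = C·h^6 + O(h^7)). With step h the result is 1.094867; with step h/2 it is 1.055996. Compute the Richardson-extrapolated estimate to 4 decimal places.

1.0554

The leading error scales as h^6; refining by a factor of 2 reduces it by 2^6 = 64.
Extrapolated value = (64·A(h/2) − A(h)) / (64 − 1)
= (64·1.055996 − 1.094867) / 63
= 66.488877 / 63 = 1.055379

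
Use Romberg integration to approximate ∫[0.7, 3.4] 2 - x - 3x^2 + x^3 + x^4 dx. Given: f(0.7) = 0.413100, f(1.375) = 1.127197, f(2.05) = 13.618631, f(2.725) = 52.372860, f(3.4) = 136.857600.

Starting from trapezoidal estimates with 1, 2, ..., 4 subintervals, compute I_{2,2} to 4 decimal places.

85.0896

I_{0,0} (trapezoid, 1 panel, h=2.7000): 185.315445
I_{1,0} (trapezoid, 2 panels, h=1.3500): 111.042874
I_{2,0} (trapezoid, 4 panels, h=0.6750): 91.633976
I_{1,1} = 111.042874 + (111.042874 − 185.315445)/3 = 86.285350
I_{2,1} = 91.633976 + (91.633976 − 111.042874)/3 = 85.164343
I_{2,2} = 85.164343 + (85.164343 − 86.285350)/15 = 85.089609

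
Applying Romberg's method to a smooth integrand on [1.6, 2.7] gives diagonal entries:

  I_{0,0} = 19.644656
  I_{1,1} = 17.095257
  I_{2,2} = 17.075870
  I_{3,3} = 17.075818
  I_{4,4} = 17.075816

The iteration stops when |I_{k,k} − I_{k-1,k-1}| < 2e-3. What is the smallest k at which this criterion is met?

|I_{1,1} − I_{0,0}| = 2.549399 ≥ 2e-3
|I_{2,2} − I_{1,1}| = 0.019387 ≥ 2e-3
|I_{3,3} − I_{2,2}| = 0.000052 < 2e-3

k = 3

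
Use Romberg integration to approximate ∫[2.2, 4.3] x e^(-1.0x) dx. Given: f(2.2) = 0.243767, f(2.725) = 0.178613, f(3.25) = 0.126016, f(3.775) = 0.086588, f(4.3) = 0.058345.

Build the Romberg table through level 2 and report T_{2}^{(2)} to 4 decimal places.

T_{0}^{(0)} (trapezoid, 1 panel, h=2.1000): 0.317218
T_{1}^{(0)} (trapezoid, 2 panels, h=1.0500): 0.290926
T_{2}^{(0)} (trapezoid, 4 panels, h=0.5250): 0.284693
T_{1}^{(1)} = 0.290926 + (0.290926 − 0.317218)/3 = 0.282162
T_{2}^{(1)} = 0.284693 + (0.284693 − 0.290926)/3 = 0.282615
T_{2}^{(2)} = 0.282615 + (0.282615 − 0.282162)/15 = 0.282645

0.2826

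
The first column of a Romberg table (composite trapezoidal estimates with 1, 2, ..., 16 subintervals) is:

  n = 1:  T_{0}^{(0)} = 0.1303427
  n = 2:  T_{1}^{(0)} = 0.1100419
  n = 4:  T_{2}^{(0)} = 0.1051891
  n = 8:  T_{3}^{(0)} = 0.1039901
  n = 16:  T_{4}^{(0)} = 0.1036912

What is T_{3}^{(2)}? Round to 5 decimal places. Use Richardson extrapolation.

Richardson extrapolation on the trapezoidal column (denominator 4−1=3):
T_{2}^{(1)} = (4·0.1051891 − 0.1100419) / 3 = 0.1035715
T_{3}^{(1)} = (4·0.1039901 − 0.1051891) / 3 = 0.1035904
T_{3}^{(2)} = (16·0.1035904 − 0.1035715) / 15 = 0.1035917
(Column j=1 coincides with Simpson's rule on the same nodes.)

0.10359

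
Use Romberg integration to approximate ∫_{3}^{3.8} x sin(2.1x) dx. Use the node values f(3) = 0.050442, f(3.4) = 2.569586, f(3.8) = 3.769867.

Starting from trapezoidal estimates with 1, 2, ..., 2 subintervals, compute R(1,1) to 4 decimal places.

1.8798

R(0,0) (trapezoid, 1 panel, h=0.8000): 1.528124
R(1,0) (trapezoid, 2 panels, h=0.4000): 1.791896
R(1,1) = 1.791896 + (1.791896 − 1.528124)/3 = 1.879820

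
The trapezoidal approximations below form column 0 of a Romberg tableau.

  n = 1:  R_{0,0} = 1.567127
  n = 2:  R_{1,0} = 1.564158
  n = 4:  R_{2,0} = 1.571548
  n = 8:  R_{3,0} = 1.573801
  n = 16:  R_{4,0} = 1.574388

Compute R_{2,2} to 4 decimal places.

R_{1,1} = (4·1.564158 − 1.567127) / 3 = 1.563168
R_{2,1} = 1.571548 + (1.571548 − 1.564158)/3 = 1.574011
R_{2,2} = 1.574011 + (1.574011 − 1.563168)/15 = 1.574734

1.5747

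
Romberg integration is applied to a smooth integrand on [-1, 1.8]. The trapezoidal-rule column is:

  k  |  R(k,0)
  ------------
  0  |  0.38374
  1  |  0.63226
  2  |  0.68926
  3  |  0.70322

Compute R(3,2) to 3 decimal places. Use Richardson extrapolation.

Richardson extrapolation on the trapezoidal column (denominator 4−1=3):
R(2,1) = (4·0.68926 − 0.63226) / 3 = 0.70826
R(3,1) = 0.70322 + (0.70322 − 0.68926)/3 = 0.70787
R(3,2) = 0.70787 + (0.70787 − 0.70826)/15 = 0.70784

0.708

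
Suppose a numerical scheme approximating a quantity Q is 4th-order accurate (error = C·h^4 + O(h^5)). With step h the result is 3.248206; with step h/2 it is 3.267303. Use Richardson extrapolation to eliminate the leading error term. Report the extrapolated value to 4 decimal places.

The leading error scales as h^4; refining by a factor of 2 reduces it by 2^4 = 16.
Extrapolated value = (16·A(h/2) − A(h)) / (16 − 1)
= (16·3.267303 − 3.248206) / 15
= 49.028642 / 15 = 3.268576

3.2686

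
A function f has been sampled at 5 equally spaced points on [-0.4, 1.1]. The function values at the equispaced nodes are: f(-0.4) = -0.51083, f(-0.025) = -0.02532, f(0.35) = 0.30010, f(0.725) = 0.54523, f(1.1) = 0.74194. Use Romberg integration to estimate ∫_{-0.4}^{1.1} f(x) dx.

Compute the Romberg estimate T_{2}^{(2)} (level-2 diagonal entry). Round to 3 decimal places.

0.364

T_{0}^{(0)} (trapezoid, 1 panel, h=1.5000): 0.17333
T_{1}^{(0)} (trapezoid, 2 panels, h=0.7500): 0.31174
T_{2}^{(0)} (trapezoid, 4 panels, h=0.3750): 0.35084
T_{1}^{(1)} = 0.31174 + (0.31174 − 0.17333)/3 = 0.35788
T_{2}^{(1)} = 0.35084 + (0.35084 − 0.31174)/3 = 0.36387
T_{2}^{(2)} = 0.36387 + (0.36387 − 0.35788)/15 = 0.36427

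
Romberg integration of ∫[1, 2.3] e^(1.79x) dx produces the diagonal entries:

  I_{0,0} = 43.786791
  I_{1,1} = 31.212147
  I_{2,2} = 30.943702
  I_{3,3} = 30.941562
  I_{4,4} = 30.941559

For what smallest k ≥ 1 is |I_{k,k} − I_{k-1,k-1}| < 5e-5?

k = 4

|I_{1,1} − I_{0,0}| = 12.574644 ≥ 5e-5
|I_{2,2} − I_{1,1}| = 0.268445 ≥ 5e-5
|I_{3,3} − I_{2,2}| = 0.002140 ≥ 5e-5
|I_{4,4} − I_{3,3}| = 0.000003 < 5e-5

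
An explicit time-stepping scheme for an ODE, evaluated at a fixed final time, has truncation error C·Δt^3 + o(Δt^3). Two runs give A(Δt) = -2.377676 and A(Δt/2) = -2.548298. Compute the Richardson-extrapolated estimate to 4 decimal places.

-2.5727

The leading error scales as Δt^3; refining by a factor of 2 reduces it by 2^3 = 8.
Extrapolated value = (8·A(Δt/2) − A(Δt)) / (8 − 1)
= (8·(-2.548298) − (-2.377676)) / 7
= -18.008708 / 7 = -2.572673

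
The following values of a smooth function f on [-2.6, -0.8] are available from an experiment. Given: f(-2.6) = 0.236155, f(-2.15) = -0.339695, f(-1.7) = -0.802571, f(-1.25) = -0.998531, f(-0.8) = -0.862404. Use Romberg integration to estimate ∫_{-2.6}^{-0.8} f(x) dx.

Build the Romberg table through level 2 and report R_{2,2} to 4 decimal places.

-1.1368

R_{0,0} (trapezoid, 1 panel, h=1.8000): -0.563624
R_{1,0} (trapezoid, 2 panels, h=0.9000): -1.004126
R_{2,0} (trapezoid, 4 panels, h=0.4500): -1.104265
R_{1,1} = -1.004126 + (-1.004126 − (-0.563624))/3 = -1.150960
R_{2,1} = -1.104265 + (-1.104265 − (-1.004126))/3 = -1.137645
R_{2,2} = -1.137645 + (-1.137645 − (-1.150960))/15 = -1.136757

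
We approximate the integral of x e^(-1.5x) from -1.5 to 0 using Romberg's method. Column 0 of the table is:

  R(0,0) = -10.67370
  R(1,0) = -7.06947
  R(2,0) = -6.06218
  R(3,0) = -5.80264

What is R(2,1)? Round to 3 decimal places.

-5.726

R(2,1) = -6.06218 + (-6.06218 − (-7.06947))/3 = -5.72642
(Column j=1 coincides with Simpson's rule on the same nodes.)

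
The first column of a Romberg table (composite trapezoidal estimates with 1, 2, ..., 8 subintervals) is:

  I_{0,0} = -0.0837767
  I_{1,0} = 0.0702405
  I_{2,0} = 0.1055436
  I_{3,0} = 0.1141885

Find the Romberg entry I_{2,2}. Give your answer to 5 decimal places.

Richardson extrapolation on the trapezoidal column (denominator 4−1=3):
I_{1,1} = (4·0.0702405 − (-0.0837767)) / 3 = 0.1215796
I_{2,1} = (4·0.1055436 − 0.0702405) / 3 = 0.1173113
I_{2,2} = (16·0.1173113 − 0.1215796) / 15 = 0.1170267

0.11703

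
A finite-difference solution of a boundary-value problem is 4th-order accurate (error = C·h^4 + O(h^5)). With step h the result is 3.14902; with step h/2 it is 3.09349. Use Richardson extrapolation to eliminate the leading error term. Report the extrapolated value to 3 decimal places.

The leading error scales as h^4; refining by a factor of 2 reduces it by 2^4 = 16.
Extrapolated value = (16·A(h/2) − A(h)) / (16 − 1)
= (16·3.09349 − 3.14902) / 15
= 46.34682 / 15 = 3.08979

3.090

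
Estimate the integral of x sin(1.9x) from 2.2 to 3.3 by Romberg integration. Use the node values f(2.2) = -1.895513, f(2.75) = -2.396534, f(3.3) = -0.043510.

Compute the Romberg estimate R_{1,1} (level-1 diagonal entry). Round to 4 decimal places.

-2.1129

R_{0,0} (trapezoid, 1 panel, h=1.1000): -1.066463
R_{1,0} (trapezoid, 2 panels, h=0.5500): -1.851325
R_{1,1} = -1.851325 + (-1.851325 − (-1.066463))/3 = -2.112946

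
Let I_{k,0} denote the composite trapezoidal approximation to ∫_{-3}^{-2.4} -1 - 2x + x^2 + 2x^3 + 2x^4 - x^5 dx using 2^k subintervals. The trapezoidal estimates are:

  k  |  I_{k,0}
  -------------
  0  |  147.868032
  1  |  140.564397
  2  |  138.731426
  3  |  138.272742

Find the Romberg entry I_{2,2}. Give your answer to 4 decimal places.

138.1198

I_{1,1} = (4·140.564397 − 147.868032) / 3 = 138.129852
I_{2,1} = 138.731426 + (138.731426 − 140.564397)/3 = 138.120436
I_{2,2} = (16·138.120436 − 138.129852) / 15 = 138.119808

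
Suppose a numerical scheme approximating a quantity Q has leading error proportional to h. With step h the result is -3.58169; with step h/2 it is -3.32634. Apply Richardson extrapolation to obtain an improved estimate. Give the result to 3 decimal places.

-3.071

The leading error scales as h; refining by a factor of 2 reduces it by 2^1 = 2.
Extrapolated value = (2·A(h/2) − A(h)) / (2 − 1)
= (2·(-3.32634) − (-3.58169)) / 1
= -3.07099 / 1 = -3.07099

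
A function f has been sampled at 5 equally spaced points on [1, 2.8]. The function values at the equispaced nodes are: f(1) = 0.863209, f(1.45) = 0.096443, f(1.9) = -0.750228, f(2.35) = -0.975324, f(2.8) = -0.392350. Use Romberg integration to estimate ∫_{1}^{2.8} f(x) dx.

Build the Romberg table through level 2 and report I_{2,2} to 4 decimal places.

-0.6766

I_{0,0} (trapezoid, 1 panel, h=1.8000): 0.423773
I_{1,0} (trapezoid, 2 panels, h=0.9000): -0.463319
I_{2,0} (trapezoid, 4 panels, h=0.4500): -0.627156
I_{1,1} = -0.463319 + (-0.463319 − 0.423773)/3 = -0.759016
I_{2,1} = -0.627156 + (-0.627156 − (-0.463319))/3 = -0.681768
I_{2,2} = -0.681768 + (-0.681768 − (-0.759016))/15 = -0.676618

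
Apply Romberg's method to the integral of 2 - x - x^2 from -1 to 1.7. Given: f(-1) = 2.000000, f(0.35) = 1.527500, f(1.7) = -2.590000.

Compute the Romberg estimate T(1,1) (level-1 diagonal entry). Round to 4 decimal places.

2.4840

T(0,0) (trapezoid, 1 panel, h=2.7000): -0.796500
T(1,0) (trapezoid, 2 panels, h=1.3500): 1.663875
T(1,1) = 1.663875 + (1.663875 − (-0.796500))/3 = 2.484000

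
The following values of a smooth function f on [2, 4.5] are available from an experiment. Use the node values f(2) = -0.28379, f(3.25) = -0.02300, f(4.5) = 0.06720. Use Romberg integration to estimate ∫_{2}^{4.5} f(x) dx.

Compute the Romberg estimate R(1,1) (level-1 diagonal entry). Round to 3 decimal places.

-0.129

R(0,0) (trapezoid, 1 panel, h=2.5000): -0.27074
R(1,0) (trapezoid, 2 panels, h=1.2500): -0.16412
R(1,1) = -0.16412 + (-0.16412 − (-0.27074))/3 = -0.12858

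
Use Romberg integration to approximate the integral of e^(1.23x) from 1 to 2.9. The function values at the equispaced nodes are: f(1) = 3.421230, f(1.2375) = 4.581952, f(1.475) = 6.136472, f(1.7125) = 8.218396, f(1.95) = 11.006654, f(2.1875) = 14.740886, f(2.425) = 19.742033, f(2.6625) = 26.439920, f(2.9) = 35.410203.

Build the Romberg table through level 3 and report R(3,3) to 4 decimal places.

R(0,0) (trapezoid, 1 panel, h=1.9000): 36.889861
R(1,0) (trapezoid, 2 panels, h=0.9500): 28.901252
R(2,0) (trapezoid, 4 panels, h=0.4750): 26.742916
R(3,0) (trapezoid, 8 panels, h=0.2375): 26.191982
R(1,1) = 28.901252 + (28.901252 − 36.889861)/3 = 26.238382
R(2,1) = 26.742916 + (26.742916 − 28.901252)/3 = 26.023471
R(3,1) = 26.191982 + (26.191982 − 26.742916)/3 = 26.008337
R(2,2) = 26.023471 + (26.023471 − 26.238382)/15 = 26.009144
R(3,2) = 26.008337 + (26.008337 − 26.023471)/15 = 26.007328
R(3,3) = 26.007328 + (26.007328 − 26.009144)/63 = 26.007299

26.0073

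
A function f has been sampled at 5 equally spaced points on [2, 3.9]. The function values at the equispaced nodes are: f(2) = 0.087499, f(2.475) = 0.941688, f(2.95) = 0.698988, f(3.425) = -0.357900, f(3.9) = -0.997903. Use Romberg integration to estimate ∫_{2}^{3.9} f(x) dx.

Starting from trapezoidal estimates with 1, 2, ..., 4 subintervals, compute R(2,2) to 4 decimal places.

R(0,0) (trapezoid, 1 panel, h=1.9000): -0.864884
R(1,0) (trapezoid, 2 panels, h=0.9500): 0.231597
R(2,0) (trapezoid, 4 panels, h=0.4750): 0.393098
R(1,1) = 0.231597 + (0.231597 − (-0.864884))/3 = 0.597091
R(2,1) = 0.393098 + (0.393098 − 0.231597)/3 = 0.446932
R(2,2) = 0.446932 + (0.446932 − 0.597091)/15 = 0.436921

0.4369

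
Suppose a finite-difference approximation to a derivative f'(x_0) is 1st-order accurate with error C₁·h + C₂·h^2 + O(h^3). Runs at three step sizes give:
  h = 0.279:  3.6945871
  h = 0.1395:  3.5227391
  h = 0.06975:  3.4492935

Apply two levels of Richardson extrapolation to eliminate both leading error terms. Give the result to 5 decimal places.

First eliminate the h term (factor 2^1 = 2):
  B₁ = (2·3.5227391 − 3.6945871)/1 = 3.3508911
  B₂ = (2·3.4492935 − 3.5227391)/1 = 3.3758479
Then eliminate the h^2 term (factor 2^2 = 4):
  (4·3.3758479 − 3.3508911)/3 = 3.3841668

3.38417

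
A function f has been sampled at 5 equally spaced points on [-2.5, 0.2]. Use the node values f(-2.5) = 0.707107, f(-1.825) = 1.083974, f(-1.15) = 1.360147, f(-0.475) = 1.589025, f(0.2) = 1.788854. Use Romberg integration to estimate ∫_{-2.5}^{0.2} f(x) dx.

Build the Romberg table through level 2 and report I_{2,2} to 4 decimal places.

I_{0,0} (trapezoid, 1 panel, h=2.7000): 3.369547
I_{1,0} (trapezoid, 2 panels, h=1.3500): 3.520972
I_{2,0} (trapezoid, 4 panels, h=0.6750): 3.564760
I_{1,1} = 3.520972 + (3.520972 − 3.369547)/3 = 3.571447
I_{2,1} = 3.564760 + (3.564760 − 3.520972)/3 = 3.579356
I_{2,2} = 3.579356 + (3.579356 − 3.571447)/15 = 3.579883

3.5799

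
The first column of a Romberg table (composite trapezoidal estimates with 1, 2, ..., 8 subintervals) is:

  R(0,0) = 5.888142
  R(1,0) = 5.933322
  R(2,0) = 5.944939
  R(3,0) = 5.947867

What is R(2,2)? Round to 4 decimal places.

Richardson extrapolation on the trapezoidal column (denominator 4−1=3):
R(1,1) = (4·5.933322 − 5.888142) / 3 = 5.948382
R(2,1) = (4·5.944939 − 5.933322) / 3 = 5.948811
R(2,2) = 5.948811 + (5.948811 − 5.948382)/15 = 5.948840

5.9488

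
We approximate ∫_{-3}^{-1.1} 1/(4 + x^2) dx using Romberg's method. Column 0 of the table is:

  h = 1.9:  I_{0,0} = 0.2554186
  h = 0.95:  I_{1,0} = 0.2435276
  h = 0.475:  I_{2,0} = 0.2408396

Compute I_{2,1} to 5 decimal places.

0.23994

Richardson extrapolation on the trapezoidal column (denominator 4−1=3):
I_{2,1} = (4·0.2408396 − 0.2435276) / 3 = 0.2399436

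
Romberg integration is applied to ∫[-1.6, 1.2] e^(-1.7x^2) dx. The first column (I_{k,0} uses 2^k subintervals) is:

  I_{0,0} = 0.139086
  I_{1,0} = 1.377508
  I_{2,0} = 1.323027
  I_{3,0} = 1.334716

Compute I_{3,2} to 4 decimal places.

1.3409

Richardson extrapolation on the trapezoidal column (denominator 4−1=3):
I_{2,1} = 1.323027 + (1.323027 − 1.377508)/3 = 1.304867
I_{3,1} = 1.334716 + (1.334716 − 1.323027)/3 = 1.338612
I_{3,2} = (16·1.338612 − 1.304867) / 15 = 1.340862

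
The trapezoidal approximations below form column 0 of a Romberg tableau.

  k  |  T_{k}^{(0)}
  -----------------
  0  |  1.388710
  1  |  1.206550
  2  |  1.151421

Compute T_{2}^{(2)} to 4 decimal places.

1.1322

Richardson extrapolation on the trapezoidal column (denominator 4−1=3):
T_{1}^{(1)} = 1.206550 + (1.206550 − 1.388710)/3 = 1.145830
T_{2}^{(1)} = 1.151421 + (1.151421 − 1.206550)/3 = 1.133045
T_{2}^{(2)} = 1.133045 + (1.133045 − 1.145830)/15 = 1.132193
(Column j=1 coincides with Simpson's rule on the same nodes.)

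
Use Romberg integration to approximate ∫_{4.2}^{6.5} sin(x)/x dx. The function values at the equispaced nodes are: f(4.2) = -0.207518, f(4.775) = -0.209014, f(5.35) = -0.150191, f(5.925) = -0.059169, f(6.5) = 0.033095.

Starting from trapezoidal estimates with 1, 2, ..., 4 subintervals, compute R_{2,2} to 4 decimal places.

R_{0,0} (trapezoid, 1 panel, h=2.3000): -0.200586
R_{1,0} (trapezoid, 2 panels, h=1.1500): -0.273013
R_{2,0} (trapezoid, 4 panels, h=0.5750): -0.290712
R_{1,1} = -0.273013 + (-0.273013 − (-0.200586))/3 = -0.297155
R_{2,1} = -0.290712 + (-0.290712 − (-0.273013))/3 = -0.296612
R_{2,2} = -0.296612 + (-0.296612 − (-0.297155))/15 = -0.296576

-0.2966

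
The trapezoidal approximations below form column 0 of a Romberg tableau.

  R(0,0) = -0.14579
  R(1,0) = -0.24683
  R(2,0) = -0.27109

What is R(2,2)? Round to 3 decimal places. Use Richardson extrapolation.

-0.279

Richardson extrapolation on the trapezoidal column (denominator 4−1=3):
R(1,1) = -0.24683 + (-0.24683 − (-0.14579))/3 = -0.28051
R(2,1) = (4·(-0.27109) − (-0.24683)) / 3 = -0.27918
R(2,2) = (16·(-0.27918) − (-0.28051)) / 15 = -0.27909
(Column j=1 coincides with Simpson's rule on the same nodes.)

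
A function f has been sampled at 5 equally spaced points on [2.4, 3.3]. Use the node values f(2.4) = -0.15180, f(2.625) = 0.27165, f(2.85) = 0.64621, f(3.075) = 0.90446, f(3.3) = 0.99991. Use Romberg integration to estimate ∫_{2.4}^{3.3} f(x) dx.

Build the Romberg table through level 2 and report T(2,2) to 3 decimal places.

0.513

T(0,0) (trapezoid, 1 panel, h=0.9000): 0.38165
T(1,0) (trapezoid, 2 panels, h=0.4500): 0.48162
T(2,0) (trapezoid, 4 panels, h=0.2250): 0.50543
T(1,1) = 0.48162 + (0.48162 − 0.38165)/3 = 0.51494
T(2,1) = 0.50543 + (0.50543 − 0.48162)/3 = 0.51337
T(2,2) = 0.51337 + (0.51337 − 0.51494)/15 = 0.51327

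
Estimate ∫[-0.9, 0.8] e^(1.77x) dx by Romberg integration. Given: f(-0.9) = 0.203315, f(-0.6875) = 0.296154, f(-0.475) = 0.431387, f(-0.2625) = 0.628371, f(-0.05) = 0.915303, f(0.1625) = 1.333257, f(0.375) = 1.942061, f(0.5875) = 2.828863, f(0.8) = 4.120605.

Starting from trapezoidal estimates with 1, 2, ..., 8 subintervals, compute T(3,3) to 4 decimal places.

T(0,0) (trapezoid, 1 panel, h=1.7000): 3.675332
T(1,0) (trapezoid, 2 panels, h=0.8500): 2.615674
T(2,0) (trapezoid, 4 panels, h=0.4250): 2.316552
T(3,0) (trapezoid, 8 panels, h=0.2125): 2.239188
T(1,1) = 2.615674 + (2.615674 − 3.675332)/3 = 2.262455
T(2,1) = 2.316552 + (2.316552 − 2.615674)/3 = 2.216845
T(3,1) = 2.239188 + (2.239188 − 2.316552)/3 = 2.213400
T(2,2) = 2.216845 + (2.216845 − 2.262455)/15 = 2.213804
T(3,2) = 2.213400 + (2.213400 − 2.216845)/15 = 2.213170
T(3,3) = 2.213170 + (2.213170 − 2.213804)/63 = 2.213160

2.2132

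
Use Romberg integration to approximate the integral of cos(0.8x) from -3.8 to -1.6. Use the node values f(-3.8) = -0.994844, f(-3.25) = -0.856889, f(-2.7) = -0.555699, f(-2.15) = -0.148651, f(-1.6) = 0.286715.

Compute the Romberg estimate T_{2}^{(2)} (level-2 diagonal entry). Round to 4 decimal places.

T_{0}^{(0)} (trapezoid, 1 panel, h=2.2000): -0.778942
T_{1}^{(0)} (trapezoid, 2 panels, h=1.1000): -1.000740
T_{2}^{(0)} (trapezoid, 4 panels, h=0.5500): -1.053417
T_{1}^{(1)} = -1.000740 + (-1.000740 − (-0.778942))/3 = -1.074673
T_{2}^{(1)} = -1.053417 + (-1.053417 − (-1.000740))/3 = -1.070976
T_{2}^{(2)} = -1.070976 + (-1.070976 − (-1.074673))/15 = -1.070730

-1.0707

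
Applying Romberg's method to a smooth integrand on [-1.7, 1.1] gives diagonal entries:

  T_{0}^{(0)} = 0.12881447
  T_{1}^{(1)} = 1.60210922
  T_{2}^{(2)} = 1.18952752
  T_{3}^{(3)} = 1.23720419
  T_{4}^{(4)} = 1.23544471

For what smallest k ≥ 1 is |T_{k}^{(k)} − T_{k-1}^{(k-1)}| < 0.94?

k = 2

|T_{1}^{(1)} − T_{0}^{(0)}| = 1.47329475 ≥ 0.94
|T_{2}^{(2)} − T_{1}^{(1)}| = 0.41258170 < 0.94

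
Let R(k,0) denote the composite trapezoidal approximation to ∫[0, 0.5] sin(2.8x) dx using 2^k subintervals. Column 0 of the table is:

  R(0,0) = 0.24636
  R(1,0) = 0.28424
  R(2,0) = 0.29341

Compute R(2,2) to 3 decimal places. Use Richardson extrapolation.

Richardson extrapolation on the trapezoidal column (denominator 4−1=3):
R(1,1) = 0.28424 + (0.28424 − 0.24636)/3 = 0.29687
R(2,1) = (4·0.29341 − 0.28424) / 3 = 0.29647
R(2,2) = 0.29647 + (0.29647 − 0.29687)/15 = 0.29644

0.296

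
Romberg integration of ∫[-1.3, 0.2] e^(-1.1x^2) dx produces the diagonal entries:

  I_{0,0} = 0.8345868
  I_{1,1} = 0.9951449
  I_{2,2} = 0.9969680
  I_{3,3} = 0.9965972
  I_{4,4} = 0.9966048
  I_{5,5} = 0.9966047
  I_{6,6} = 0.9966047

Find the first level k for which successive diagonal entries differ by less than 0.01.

|I_{1,1} − I_{0,0}| = 0.1605581 ≥ 0.01
|I_{2,2} − I_{1,1}| = 0.0018231 < 0.01

k = 2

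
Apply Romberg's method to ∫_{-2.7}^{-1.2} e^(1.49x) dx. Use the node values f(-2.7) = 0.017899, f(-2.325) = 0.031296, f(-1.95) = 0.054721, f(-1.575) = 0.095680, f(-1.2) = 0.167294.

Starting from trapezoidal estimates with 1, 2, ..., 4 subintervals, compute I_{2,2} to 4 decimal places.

I_{0,0} (trapezoid, 1 panel, h=1.5000): 0.138895
I_{1,0} (trapezoid, 2 panels, h=0.7500): 0.110488
I_{2,0} (trapezoid, 4 panels, h=0.3750): 0.102860
I_{1,1} = 0.110488 + (0.110488 − 0.138895)/3 = 0.101019
I_{2,1} = 0.102860 + (0.102860 − 0.110488)/3 = 0.100317
I_{2,2} = 0.100317 + (0.100317 − 0.101019)/15 = 0.100270

0.1003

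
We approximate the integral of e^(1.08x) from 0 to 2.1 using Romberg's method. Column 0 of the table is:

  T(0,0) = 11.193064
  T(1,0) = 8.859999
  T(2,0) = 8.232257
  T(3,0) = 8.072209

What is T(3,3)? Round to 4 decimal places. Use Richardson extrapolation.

8.0186

Richardson extrapolation on the trapezoidal column (denominator 4−1=3):
T(1,1) = (4·8.859999 − 11.193064) / 3 = 8.082311
T(2,1) = (4·8.232257 − 8.859999) / 3 = 8.023010
T(3,1) = (4·8.072209 − 8.232257) / 3 = 8.018860
T(2,2) = 8.023010 + (8.023010 − 8.082311)/15 = 8.019057
T(3,2) = (16·8.018860 − 8.023010) / 15 = 8.018583
T(3,3) = 8.018583 + (8.018583 − 8.019057)/63 = 8.018575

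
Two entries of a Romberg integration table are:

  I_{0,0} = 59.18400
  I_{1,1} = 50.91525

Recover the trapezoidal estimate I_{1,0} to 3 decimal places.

52.982

From I_{1,1} = (4·I_{1,0} − I_{0,0})/3, solve for I_{1,0}:
4·I_{1,0} = 3·50.91525 + 59.18400 = 211.92975
I_{1,0} = 52.98244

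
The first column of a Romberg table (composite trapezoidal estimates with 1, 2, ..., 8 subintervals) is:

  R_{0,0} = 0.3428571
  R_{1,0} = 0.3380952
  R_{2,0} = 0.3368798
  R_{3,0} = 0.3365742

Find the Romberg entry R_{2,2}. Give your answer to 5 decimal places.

R_{1,1} = (4·0.3380952 − 0.3428571) / 3 = 0.3365079
R_{2,1} = (4·0.3368798 − 0.3380952) / 3 = 0.3364747
R_{2,2} = 0.3364747 + (0.3364747 − 0.3365079)/15 = 0.3364725

0.33647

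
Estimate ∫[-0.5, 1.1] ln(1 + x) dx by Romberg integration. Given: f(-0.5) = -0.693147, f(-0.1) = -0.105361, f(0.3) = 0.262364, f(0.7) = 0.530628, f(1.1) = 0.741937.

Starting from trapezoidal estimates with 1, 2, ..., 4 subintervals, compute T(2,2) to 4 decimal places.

0.3040

T(0,0) (trapezoid, 1 panel, h=1.6000): 0.039032
T(1,0) (trapezoid, 2 panels, h=0.8000): 0.229407
T(2,0) (trapezoid, 4 panels, h=0.4000): 0.284810
T(1,1) = 0.229407 + (0.229407 − 0.039032)/3 = 0.292865
T(2,1) = 0.284810 + (0.284810 − 0.229407)/3 = 0.303278
T(2,2) = 0.303278 + (0.303278 − 0.292865)/15 = 0.303972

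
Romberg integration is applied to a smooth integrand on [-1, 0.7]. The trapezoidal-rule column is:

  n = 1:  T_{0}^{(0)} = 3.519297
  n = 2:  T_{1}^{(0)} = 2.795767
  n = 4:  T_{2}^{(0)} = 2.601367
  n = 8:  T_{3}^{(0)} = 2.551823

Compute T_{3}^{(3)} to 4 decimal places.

Richardson extrapolation on the trapezoidal column (denominator 4−1=3):
T_{1}^{(1)} = (4·2.795767 − 3.519297) / 3 = 2.554590
T_{2}^{(1)} = (4·2.601367 − 2.795767) / 3 = 2.536567
T_{3}^{(1)} = (4·2.551823 − 2.601367) / 3 = 2.535308
T_{2}^{(2)} = (16·2.536567 − 2.554590) / 15 = 2.535365
T_{3}^{(2)} = (16·2.535308 − 2.536567) / 15 = 2.535224
T_{3}^{(3)} = 2.535224 + (2.535224 − 2.535365)/63 = 2.535222

2.5352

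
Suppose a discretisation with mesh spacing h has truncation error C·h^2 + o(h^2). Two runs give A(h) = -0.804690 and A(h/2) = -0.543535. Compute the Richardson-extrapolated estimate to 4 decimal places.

-0.4565

Extrapolated value = (4·A(h/2) − A(h)) / (4 − 1)
= (4·(-0.543535) − (-0.804690)) / 3
= -1.369450 / 3 = -0.456483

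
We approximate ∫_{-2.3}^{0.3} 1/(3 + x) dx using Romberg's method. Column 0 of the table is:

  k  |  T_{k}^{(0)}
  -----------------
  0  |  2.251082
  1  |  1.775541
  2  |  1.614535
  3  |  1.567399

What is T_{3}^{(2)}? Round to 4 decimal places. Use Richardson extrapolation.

Richardson extrapolation on the trapezoidal column (denominator 4−1=3):
T_{2}^{(1)} = 1.614535 + (1.614535 − 1.775541)/3 = 1.560866
T_{3}^{(1)} = (4·1.567399 − 1.614535) / 3 = 1.551687
T_{3}^{(2)} = (16·1.551687 − 1.560866) / 15 = 1.551075

1.5511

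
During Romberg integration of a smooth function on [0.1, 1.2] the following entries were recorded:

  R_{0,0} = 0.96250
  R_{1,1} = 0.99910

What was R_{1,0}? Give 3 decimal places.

From R_{1,1} = (4·R_{1,0} − R_{0,0})/3, solve for R_{1,0}:
4·R_{1,0} = 3·0.99910 + 0.96250 = 3.95980
R_{1,0} = 0.98995

0.990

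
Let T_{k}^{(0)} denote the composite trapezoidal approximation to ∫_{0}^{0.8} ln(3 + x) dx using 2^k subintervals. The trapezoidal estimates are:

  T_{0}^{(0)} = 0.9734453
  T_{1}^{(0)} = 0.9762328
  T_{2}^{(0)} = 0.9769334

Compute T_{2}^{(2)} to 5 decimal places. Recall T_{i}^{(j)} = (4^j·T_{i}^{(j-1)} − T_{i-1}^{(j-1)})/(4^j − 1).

0.97717

Richardson extrapolation on the trapezoidal column (denominator 4−1=3):
T_{1}^{(1)} = 0.9762328 + (0.9762328 − 0.9734453)/3 = 0.9771620
T_{2}^{(1)} = 0.9769334 + (0.9769334 − 0.9762328)/3 = 0.9771669
T_{2}^{(2)} = (16·0.9771669 − 0.9771620) / 15 = 0.9771672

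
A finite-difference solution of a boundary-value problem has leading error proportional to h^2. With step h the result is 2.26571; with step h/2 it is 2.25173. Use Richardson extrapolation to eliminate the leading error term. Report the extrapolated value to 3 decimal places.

2.247

Extrapolated value = (4·A(h/2) − A(h)) / (4 − 1)
= (4·2.25173 − 2.26571) / 3
= 6.74121 / 3 = 2.24707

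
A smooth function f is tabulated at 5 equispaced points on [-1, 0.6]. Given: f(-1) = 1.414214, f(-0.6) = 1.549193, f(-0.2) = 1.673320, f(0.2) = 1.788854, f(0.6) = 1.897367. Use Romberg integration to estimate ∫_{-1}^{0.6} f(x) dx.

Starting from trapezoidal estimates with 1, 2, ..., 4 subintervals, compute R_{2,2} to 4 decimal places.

R_{0,0} (trapezoid, 1 panel, h=1.6000): 2.649265
R_{1,0} (trapezoid, 2 panels, h=0.8000): 2.663288
R_{2,0} (trapezoid, 4 panels, h=0.4000): 2.666863
R_{1,1} = 2.663288 + (2.663288 − 2.649265)/3 = 2.667962
R_{2,1} = 2.666863 + (2.666863 − 2.663288)/3 = 2.668055
R_{2,2} = 2.668055 + (2.668055 − 2.667962)/15 = 2.668061

2.6681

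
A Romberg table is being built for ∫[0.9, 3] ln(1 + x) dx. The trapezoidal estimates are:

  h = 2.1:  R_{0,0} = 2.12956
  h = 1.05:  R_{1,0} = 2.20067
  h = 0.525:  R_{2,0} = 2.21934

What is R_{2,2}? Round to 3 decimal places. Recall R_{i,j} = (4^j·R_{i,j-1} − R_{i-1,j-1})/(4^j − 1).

Richardson extrapolation on the trapezoidal column (denominator 4−1=3):
R_{1,1} = 2.20067 + (2.20067 − 2.12956)/3 = 2.22437
R_{2,1} = 2.21934 + (2.21934 − 2.20067)/3 = 2.22556
R_{2,2} = (16·2.22556 − 2.22437) / 15 = 2.22564
(Column j=1 coincides with Simpson's rule on the same nodes.)

2.226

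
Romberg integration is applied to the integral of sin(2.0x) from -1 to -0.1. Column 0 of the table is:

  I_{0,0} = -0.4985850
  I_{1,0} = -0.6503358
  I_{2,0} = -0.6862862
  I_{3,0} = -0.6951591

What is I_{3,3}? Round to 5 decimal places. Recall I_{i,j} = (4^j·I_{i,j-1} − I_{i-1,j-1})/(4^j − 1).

-0.69811

Richardson extrapolation on the trapezoidal column (denominator 4−1=3):
I_{1,1} = -0.6503358 + (-0.6503358 − (-0.4985850))/3 = -0.7009194
I_{2,1} = -0.6862862 + (-0.6862862 − (-0.6503358))/3 = -0.6982697
I_{3,1} = -0.6951591 + (-0.6951591 − (-0.6862862))/3 = -0.6981167
I_{2,2} = -0.6982697 + (-0.6982697 − (-0.7009194))/15 = -0.6980931
I_{3,2} = -0.6981167 + (-0.6981167 − (-0.6982697))/15 = -0.6981065
I_{3,3} = -0.6981065 + (-0.6981065 − (-0.6980931))/63 = -0.6981067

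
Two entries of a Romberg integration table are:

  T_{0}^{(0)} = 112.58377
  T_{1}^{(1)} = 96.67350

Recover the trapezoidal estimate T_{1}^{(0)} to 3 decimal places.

From T_{1}^{(1)} = (4·T_{1}^{(0)} − T_{0}^{(0)})/3, solve for T_{1}^{(0)}:
4·T_{1}^{(0)} = 3·96.67350 + 112.58377 = 402.60427
T_{1}^{(0)} = 100.65107

100.651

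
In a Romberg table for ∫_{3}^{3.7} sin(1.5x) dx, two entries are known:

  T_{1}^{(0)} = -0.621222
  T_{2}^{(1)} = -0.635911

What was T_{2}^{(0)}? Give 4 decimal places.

-0.6322

From T_{2}^{(1)} = (4·T_{2}^{(0)} − T_{1}^{(0)})/3, solve for T_{2}^{(0)}:
4·T_{2}^{(0)} = 3·(-0.635911) + (-0.621222) = -2.528955
T_{2}^{(0)} = -0.632239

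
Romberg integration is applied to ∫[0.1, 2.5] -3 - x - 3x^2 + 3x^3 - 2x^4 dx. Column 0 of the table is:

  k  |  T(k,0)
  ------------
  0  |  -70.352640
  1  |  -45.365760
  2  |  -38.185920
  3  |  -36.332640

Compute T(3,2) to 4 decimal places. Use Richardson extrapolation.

-35.7097

Richardson extrapolation on the trapezoidal column (denominator 4−1=3):
T(2,1) = -38.185920 + (-38.185920 − (-45.365760))/3 = -35.792640
T(3,1) = -36.332640 + (-36.332640 − (-38.185920))/3 = -35.714880
T(3,2) = -35.714880 + (-35.714880 − (-35.792640))/15 = -35.709696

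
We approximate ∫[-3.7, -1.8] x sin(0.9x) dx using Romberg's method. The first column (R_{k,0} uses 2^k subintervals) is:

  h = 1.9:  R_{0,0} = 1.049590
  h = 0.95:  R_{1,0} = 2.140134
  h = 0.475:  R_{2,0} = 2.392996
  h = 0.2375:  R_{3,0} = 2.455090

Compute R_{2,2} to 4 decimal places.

2.4755

R_{1,1} = (4·2.140134 − 1.049590) / 3 = 2.503649
R_{2,1} = 2.392996 + (2.392996 − 2.140134)/3 = 2.477283
R_{2,2} = (16·2.477283 − 2.503649) / 15 = 2.475525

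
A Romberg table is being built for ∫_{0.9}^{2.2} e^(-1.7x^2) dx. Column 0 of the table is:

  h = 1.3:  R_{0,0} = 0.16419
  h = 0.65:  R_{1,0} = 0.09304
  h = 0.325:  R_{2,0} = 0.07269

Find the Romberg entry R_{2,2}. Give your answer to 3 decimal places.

0.066

R_{1,1} = 0.09304 + (0.09304 − 0.16419)/3 = 0.06932
R_{2,1} = 0.07269 + (0.07269 − 0.09304)/3 = 0.06591
R_{2,2} = (16·0.06591 − 0.06932) / 15 = 0.06568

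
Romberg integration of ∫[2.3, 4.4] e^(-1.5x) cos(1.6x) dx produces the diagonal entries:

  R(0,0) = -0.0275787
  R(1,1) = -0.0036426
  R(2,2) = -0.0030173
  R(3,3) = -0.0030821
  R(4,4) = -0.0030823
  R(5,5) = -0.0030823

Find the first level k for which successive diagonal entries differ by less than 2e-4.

k = 3

|R(1,1) − R(0,0)| = 0.0239361 ≥ 2e-4
|R(2,2) − R(1,1)| = 0.0006253 ≥ 2e-4
|R(3,3) − R(2,2)| = 0.0000648 < 2e-4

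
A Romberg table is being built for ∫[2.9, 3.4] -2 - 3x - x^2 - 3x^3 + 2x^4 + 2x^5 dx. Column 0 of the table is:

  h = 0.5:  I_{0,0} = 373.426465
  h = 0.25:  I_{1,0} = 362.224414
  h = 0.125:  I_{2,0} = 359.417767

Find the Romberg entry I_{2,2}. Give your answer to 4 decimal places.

Richardson extrapolation on the trapezoidal column (denominator 4−1=3):
I_{1,1} = 362.224414 + (362.224414 − 373.426465)/3 = 358.490397
I_{2,1} = 359.417767 + (359.417767 − 362.224414)/3 = 358.482218
I_{2,2} = 358.482218 + (358.482218 − 358.490397)/15 = 358.481673

358.4817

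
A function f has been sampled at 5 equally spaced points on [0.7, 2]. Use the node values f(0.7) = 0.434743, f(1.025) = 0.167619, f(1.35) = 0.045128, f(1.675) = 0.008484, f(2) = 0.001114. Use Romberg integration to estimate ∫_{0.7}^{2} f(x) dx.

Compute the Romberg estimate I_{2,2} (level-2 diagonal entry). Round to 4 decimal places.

I_{0,0} (trapezoid, 1 panel, h=1.3000): 0.283307
I_{1,0} (trapezoid, 2 panels, h=0.6500): 0.170987
I_{2,0} (trapezoid, 4 panels, h=0.3250): 0.142727
I_{1,1} = 0.170987 + (0.170987 − 0.283307)/3 = 0.133547
I_{2,1} = 0.142727 + (0.142727 − 0.170987)/3 = 0.133307
I_{2,2} = 0.133307 + (0.133307 − 0.133547)/15 = 0.133291

0.1333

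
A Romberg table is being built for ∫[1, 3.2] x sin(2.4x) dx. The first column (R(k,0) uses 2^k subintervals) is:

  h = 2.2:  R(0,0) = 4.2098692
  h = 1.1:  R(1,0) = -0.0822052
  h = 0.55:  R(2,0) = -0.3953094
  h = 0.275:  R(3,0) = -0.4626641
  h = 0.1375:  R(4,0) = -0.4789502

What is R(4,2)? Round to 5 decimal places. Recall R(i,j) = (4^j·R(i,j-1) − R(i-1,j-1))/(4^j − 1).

Richardson extrapolation on the trapezoidal column (denominator 4−1=3):
R(3,1) = (4·(-0.4626641) − (-0.3953094)) / 3 = -0.4851157
R(4,1) = (4·(-0.4789502) − (-0.4626641)) / 3 = -0.4843789
R(4,2) = (16·(-0.4843789) − (-0.4851157)) / 15 = -0.4843298
(Column j=1 coincides with Simpson's rule on the same nodes.)

-0.48433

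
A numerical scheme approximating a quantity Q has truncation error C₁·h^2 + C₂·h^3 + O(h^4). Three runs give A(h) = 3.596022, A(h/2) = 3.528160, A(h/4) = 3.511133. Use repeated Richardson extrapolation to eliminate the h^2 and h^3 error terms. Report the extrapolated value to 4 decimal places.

First eliminate the h^2 term (factor 2^2 = 4):
  B₁ = (4·3.528160 − 3.596022)/3 = 3.505539
  B₂ = (4·3.511133 − 3.528160)/3 = 3.505457
Then eliminate the h^3 term (factor 2^3 = 8):
  (8·3.505457 − 3.505539)/7 = 3.505445

3.5054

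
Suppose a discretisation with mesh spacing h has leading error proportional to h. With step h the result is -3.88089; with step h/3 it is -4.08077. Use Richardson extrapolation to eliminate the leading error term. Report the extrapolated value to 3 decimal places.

-4.181

The leading error scales as h; refining by a factor of 3 reduces it by 3^1 = 3.
Extrapolated value = (3·A(h/3) − A(h)) / (3 − 1)
= (3·(-4.08077) − (-3.88089)) / 2
= -8.36142 / 2 = -4.18071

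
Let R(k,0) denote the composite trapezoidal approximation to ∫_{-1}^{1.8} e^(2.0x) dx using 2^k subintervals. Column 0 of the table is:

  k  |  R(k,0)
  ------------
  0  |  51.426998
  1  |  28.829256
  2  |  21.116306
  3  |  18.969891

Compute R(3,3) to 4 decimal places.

18.2330

Richardson extrapolation on the trapezoidal column (denominator 4−1=3):
R(1,1) = (4·28.829256 − 51.426998) / 3 = 21.296675
R(2,1) = 21.116306 + (21.116306 − 28.829256)/3 = 18.545323
R(3,1) = 18.969891 + (18.969891 − 21.116306)/3 = 18.254419
R(2,2) = 18.545323 + (18.545323 − 21.296675)/15 = 18.361900
R(3,2) = (16·18.254419 − 18.545323) / 15 = 18.235025
R(3,3) = (64·18.235025 − 18.361900) / 63 = 18.233011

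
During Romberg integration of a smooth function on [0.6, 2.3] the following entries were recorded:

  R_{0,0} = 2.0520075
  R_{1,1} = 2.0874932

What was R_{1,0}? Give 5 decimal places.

2.07862

From R_{1,1} = (4·R_{1,0} − R_{0,0})/3, solve for R_{1,0}:
4·R_{1,0} = 3·2.0874932 + 2.0520075 = 8.3144871
R_{1,0} = 2.0786218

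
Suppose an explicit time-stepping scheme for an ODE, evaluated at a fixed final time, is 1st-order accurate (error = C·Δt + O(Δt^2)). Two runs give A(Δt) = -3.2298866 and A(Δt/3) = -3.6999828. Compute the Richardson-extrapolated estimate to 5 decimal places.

-3.93503

Extrapolated value = (3·A(Δt/3) − A(Δt)) / (3 − 1)
= (3·(-3.6999828) − (-3.2298866)) / 2
= -7.8700618 / 2 = -3.9350309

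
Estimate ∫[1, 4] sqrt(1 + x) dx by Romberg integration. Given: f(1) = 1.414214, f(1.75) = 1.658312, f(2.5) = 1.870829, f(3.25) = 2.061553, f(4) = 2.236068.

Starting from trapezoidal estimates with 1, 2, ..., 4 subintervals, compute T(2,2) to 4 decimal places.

5.5679

T(0,0) (trapezoid, 1 panel, h=3.0000): 5.475423
T(1,0) (trapezoid, 2 panels, h=1.5000): 5.543955
T(2,0) (trapezoid, 4 panels, h=0.7500): 5.561876
T(1,1) = 5.543955 + (5.543955 − 5.475423)/3 = 5.566799
T(2,1) = 5.561876 + (5.561876 − 5.543955)/3 = 5.567850
T(2,2) = 5.567850 + (5.567850 − 5.566799)/15 = 5.567920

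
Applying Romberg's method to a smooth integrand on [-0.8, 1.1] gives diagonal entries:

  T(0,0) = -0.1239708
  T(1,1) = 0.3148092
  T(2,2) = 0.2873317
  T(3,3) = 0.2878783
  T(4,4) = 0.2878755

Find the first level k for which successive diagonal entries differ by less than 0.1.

k = 2

|T(1,1) − T(0,0)| = 0.4387800 ≥ 0.1
|T(2,2) − T(1,1)| = 0.0274775 < 0.1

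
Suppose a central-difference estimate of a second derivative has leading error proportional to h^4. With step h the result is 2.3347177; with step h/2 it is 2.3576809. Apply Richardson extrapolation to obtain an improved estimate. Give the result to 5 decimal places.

Extrapolated value = (16·A(h/2) − A(h)) / (16 − 1)
= (16·2.3576809 − 2.3347177) / 15
= 35.3881767 / 15 = 2.3592118

2.35921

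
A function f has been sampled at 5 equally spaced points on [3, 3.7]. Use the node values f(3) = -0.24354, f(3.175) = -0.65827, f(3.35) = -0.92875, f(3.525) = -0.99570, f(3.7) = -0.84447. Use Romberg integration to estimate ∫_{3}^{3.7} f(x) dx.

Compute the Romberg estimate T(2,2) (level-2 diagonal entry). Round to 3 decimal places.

-0.558

T(0,0) (trapezoid, 1 panel, h=0.7000): -0.38080
T(1,0) (trapezoid, 2 panels, h=0.3500): -0.51546
T(2,0) (trapezoid, 4 panels, h=0.1750): -0.54718
T(1,1) = -0.51546 + (-0.51546 − (-0.38080))/3 = -0.56035
T(2,1) = -0.54718 + (-0.54718 − (-0.51546))/3 = -0.55775
T(2,2) = -0.55775 + (-0.55775 − (-0.56035))/15 = -0.55758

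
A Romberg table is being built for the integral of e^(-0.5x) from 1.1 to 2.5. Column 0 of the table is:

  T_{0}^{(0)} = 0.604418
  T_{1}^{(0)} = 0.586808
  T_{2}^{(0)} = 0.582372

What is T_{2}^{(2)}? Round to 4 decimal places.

Richardson extrapolation on the trapezoidal column (denominator 4−1=3):
T_{1}^{(1)} = 0.586808 + (0.586808 − 0.604418)/3 = 0.580938
T_{2}^{(1)} = 0.582372 + (0.582372 − 0.586808)/3 = 0.580893
T_{2}^{(2)} = (16·0.580893 − 0.580938) / 15 = 0.580890

0.5809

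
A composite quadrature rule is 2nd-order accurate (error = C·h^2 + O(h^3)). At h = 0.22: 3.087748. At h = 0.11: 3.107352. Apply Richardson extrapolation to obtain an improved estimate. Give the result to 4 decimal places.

3.1139

Extrapolated value = (4·A(h/2) − A(h)) / (4 − 1)
= (4·3.107352 − 3.087748) / 3
= 9.341660 / 3 = 3.113887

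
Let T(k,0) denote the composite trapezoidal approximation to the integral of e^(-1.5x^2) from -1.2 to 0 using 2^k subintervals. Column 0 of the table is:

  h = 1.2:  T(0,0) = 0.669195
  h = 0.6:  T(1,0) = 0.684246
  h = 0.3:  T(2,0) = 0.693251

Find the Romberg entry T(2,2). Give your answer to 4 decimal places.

Richardson extrapolation on the trapezoidal column (denominator 4−1=3):
T(1,1) = (4·0.684246 − 0.669195) / 3 = 0.689263
T(2,1) = (4·0.693251 − 0.684246) / 3 = 0.696253
T(2,2) = 0.696253 + (0.696253 − 0.689263)/15 = 0.696719

0.6967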